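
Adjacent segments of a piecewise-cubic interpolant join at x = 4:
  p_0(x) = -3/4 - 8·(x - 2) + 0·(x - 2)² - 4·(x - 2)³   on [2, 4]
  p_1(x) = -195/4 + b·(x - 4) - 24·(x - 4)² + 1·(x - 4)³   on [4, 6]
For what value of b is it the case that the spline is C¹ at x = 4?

p_0'(x) = -8 + 0·(x - 2) - 12·(x - 2)², so p_0'(4) = -56. On the right, p_1'(4) = b, so b = -56.

-56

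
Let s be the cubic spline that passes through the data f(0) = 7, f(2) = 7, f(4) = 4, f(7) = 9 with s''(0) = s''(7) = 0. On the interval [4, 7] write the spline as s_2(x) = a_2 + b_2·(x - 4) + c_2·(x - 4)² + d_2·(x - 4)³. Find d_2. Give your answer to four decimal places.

-0.1243

Write σ_i for s''(x_i). With h_i = 2, 2, 3 and divided differences Δ_i = 0, -3/2, 5/3, the continuity of s' gives the tridiagonal system
  2·σ_0 + 8·σ_1 + 2·σ_2 = 6(Δ_1 - Δ_0) = -9
  2·σ_1 + 10·σ_2 + 3·σ_3 = 6(Δ_2 - Δ_1) = 19
Natural end conditions: σ_0 = σ_3 = 0.
Solving the tridiagonal system: σ_0 = 0, σ_1 = -32/19, σ_2 = 85/38, σ_3 = 0.
On [4, 7], with s_2(x) = a_2 + b_2·(x - 4) + c_2·(x - 4)² + d_2·(x - 4)³: c_2 = σ_2/2 = 85/76, d_2 = (σ_3 - σ_2)/(6h_2) = -85/684, b_2 = Δ_2 - h_2(2σ_2 + σ_3)/6 = -65/114.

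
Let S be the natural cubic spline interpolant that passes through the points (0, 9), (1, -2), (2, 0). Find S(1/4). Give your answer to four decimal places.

Put M_i = S'' at the i-th knot. Here h = (1, 1) and Δ = (-11, 2), so the interior equations h_(i-1)·M_(i-1) + 2(h_(i-1)+h_i)·M_i + h_i·M_(i+1) = 6(Δ_i − Δ_(i-1)) read
  1·M_0 + 4·M_1 + 1·M_2 = 6(Δ_1 - Δ_0) = 78
Natural end conditions: M_0 = M_2 = 0.
Hence M_0 = 0, M_1 = 39/2, M_2 = 0.
On [0, 1], S(x) = 9 - 57/4·x + 0·x² + 13/4·x³.
With x = 1/4: S(1/4) = 1405/256.

5.4883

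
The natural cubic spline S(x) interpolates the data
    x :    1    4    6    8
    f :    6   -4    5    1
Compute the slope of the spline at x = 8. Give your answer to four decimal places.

Write M_i for S''(x_i). With h_i = 3, 2, 2 and divided differences Δ_i = -10/3, 9/2, -2, the continuity of S' gives the tridiagonal system
  3·M_0 + 10·M_1 + 2·M_2 = 6(Δ_1 - Δ_0) = 47
  2·M_1 + 8·M_2 + 2·M_3 = 6(Δ_2 - Δ_1) = -39
Natural end conditions: M_0 = M_3 = 0.
Hence M_0 = 0, M_1 = 227/38, M_2 = -121/19, M_3 = 0.
On [6, 8], S'(x) = b_2 + 2c_2·(x - 6) + 3d_2·(x - 6)² with b_2 = Δ_2 - h_2(2M_2 + M_3)/6 = 128/57, c_2 = M_2/2 = -121/38, d_2 = (M_3 - M_2)/(6h_2) = 121/228. So S'(8) = -235/57.

-4.1228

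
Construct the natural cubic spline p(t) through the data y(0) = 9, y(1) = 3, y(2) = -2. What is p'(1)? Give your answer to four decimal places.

-5.5000

Let σ_i = p''(x_i). Step sizes h_i = 1, 1; slopes of the chords Δ_i = (y_(i+1) - y_i)/h_i = -6, -5.
  1·σ_0 + 4·σ_1 + 1·σ_2 = 6(Δ_1 - Δ_0) = 6
Natural end conditions: σ_0 = σ_2 = 0.
Solving the tridiagonal system: σ_0 = 0, σ_1 = 3/2, σ_2 = 0.
On [1, 2], p'(t) = b_1 + 2c_1·(t - 1) + 3d_1·(t - 1)² with b_1 = Δ_1 - h_1(2σ_1 + σ_2)/6 = -11/2, c_1 = σ_1/2 = 3/4, d_1 = (σ_2 - σ_1)/(6h_1) = -1/4. So p'(1) = -11/2.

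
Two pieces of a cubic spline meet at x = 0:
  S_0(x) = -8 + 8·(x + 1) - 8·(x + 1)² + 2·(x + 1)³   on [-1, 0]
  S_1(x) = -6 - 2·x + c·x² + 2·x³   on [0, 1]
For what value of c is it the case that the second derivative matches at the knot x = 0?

-2

S_0''(x) = -16 + 12·(x + 1), so S_0''(0) = -4. On the right, S_1''(0) = 2c, so c = -2.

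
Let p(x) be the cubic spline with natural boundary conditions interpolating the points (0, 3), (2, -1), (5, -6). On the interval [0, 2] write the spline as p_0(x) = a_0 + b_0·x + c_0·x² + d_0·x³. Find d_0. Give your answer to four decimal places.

0.0167

Put M_i = p'' at the i-th knot. Here h = (2, 3) and Δ = (-2, -5/3), so the interior equations h_(i-1)·M_(i-1) + 2(h_(i-1)+h_i)·M_i + h_i·M_(i+1) = 6(Δ_i − Δ_(i-1)) read
  2·M_0 + 10·M_1 + 3·M_2 = 6(Δ_1 - Δ_0) = 2
Natural end conditions: M_0 = M_2 = 0.
Solving the tridiagonal system: M_0 = 0, M_1 = 1/5, M_2 = 0.
On [0, 2], with p_0(x) = a_0 + b_0·x + c_0·x² + d_0·x³: c_0 = M_0/2 = 0, d_0 = (M_1 - M_0)/(6h_0) = 1/60, b_0 = Δ_0 - h_0(2M_0 + M_1)/6 = -31/15.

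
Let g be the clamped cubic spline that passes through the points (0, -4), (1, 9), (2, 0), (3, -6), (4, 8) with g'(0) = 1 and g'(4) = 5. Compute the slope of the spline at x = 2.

-15

Let m_i = g''(x_i). Step sizes h_i = 1, 1, 1, 1; slopes of the chords Δ_i = (y_(i+1) - y_i)/h_i = 13, -9, -6, 14.
  1·m_0 + 4·m_1 + 1·m_2 = 6(Δ_1 - Δ_0) = -132
  1·m_1 + 4·m_2 + 1·m_3 = 6(Δ_2 - Δ_1) = 18
  1·m_2 + 4·m_3 + 1·m_4 = 6(Δ_3 - Δ_2) = 120
Clamped end conditions give two more equations: 2h_0·m_0 + h_0·m_1 = 6(Δ_0 - g'(0)) = 72 and h_3·m_3 + 2h_3·m_4 = 6(g'(4) - Δ_3) = -54.
Solving the tridiagonal system: m_0 = 61, m_1 = -50, m_2 = 7, m_3 = 40, m_4 = -47.
On [2, 3], g'(x) = b_2 + 2c_2·(x - 2) + 3d_2·(x - 2)² with b_2 = Δ_2 - h_2(2m_2 + m_3)/6 = -15, c_2 = m_2/2 = 7/2, d_2 = (m_3 - m_2)/(6h_2) = 11/2. So g'(2) = -15.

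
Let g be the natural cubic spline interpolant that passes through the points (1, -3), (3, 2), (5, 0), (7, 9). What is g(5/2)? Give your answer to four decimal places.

Write M_i for g''(x_i). With h_i = 2, 2, 2 and divided differences Δ_i = 5/2, -1, 9/2, the continuity of g' gives the tridiagonal system
  2·M_0 + 8·M_1 + 2·M_2 = 6(Δ_1 - Δ_0) = -21
  2·M_1 + 8·M_2 + 2·M_3 = 6(Δ_2 - Δ_1) = 33
Natural end conditions: M_0 = M_3 = 0.
Solving: M_0 = 0, M_1 = -39/10, M_2 = 51/10, M_3 = 0.
On [1, 3], g(x) = -3 + 19/5·(x - 1) + 0·(x - 1)² - 13/40·(x - 1)³.
With (x - 1) = 3/2: g(5/2) = 513/320.

1.6031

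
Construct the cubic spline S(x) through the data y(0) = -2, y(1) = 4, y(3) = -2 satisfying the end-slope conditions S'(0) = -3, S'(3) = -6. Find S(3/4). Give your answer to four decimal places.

2.0078

With σ_i denoting the second derivative at x_i, h_i = 1, 2, and Δ_i = (y_(i+1) − y_i)/h_i = 6, -3:
  1·σ_0 + 6·σ_1 + 2·σ_2 = 6(Δ_1 - Δ_0) = -54
Clamped end conditions give two more equations: 2h_0·σ_0 + h_0·σ_1 = 6(Δ_0 - S'(0)) = 54 and h_1·σ_1 + 2h_1·σ_2 = 6(S'(3) - Δ_1) = -18.
Solving the tridiagonal system: σ_0 = 35, σ_1 = -16, σ_2 = 7/2.
On [0, 1], S(x) = -2 - 3·x + 35/2·x² - 17/2·x³.
With x = 3/4: S(3/4) = 257/128.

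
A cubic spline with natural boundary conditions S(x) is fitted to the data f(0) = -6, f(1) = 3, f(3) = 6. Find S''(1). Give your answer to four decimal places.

-7.5000

Put σ_i = S'' at the i-th knot. Here h = (1, 2) and Δ = (9, 3/2), so the interior equations h_(i-1)·σ_(i-1) + 2(h_(i-1)+h_i)·σ_i + h_i·σ_(i+1) = 6(Δ_i − Δ_(i-1)) read
  1·σ_0 + 6·σ_1 + 2·σ_2 = 6(Δ_1 - Δ_0) = -45
Natural end conditions: σ_0 = σ_2 = 0.
Forward elimination and back-substitution give σ_0 = 0, σ_1 = -15/2, σ_2 = 0.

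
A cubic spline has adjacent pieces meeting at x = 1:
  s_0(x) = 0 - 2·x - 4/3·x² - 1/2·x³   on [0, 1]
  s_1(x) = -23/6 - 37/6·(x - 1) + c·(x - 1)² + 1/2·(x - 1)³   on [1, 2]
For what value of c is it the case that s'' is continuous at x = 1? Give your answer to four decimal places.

-2.8333

s_0''(x) = -8/3 - 3·x, so s_0''(1) = -17/3. On the right, s_1''(1) = 2c, so c = -17/6.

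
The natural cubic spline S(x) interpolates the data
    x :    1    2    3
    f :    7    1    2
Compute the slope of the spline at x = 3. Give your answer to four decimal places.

Put m_i = S'' at the i-th knot. Here h = (1, 1) and Δ = (-6, 1), so the interior equations h_(i-1)·m_(i-1) + 2(h_(i-1)+h_i)·m_i + h_i·m_(i+1) = 6(Δ_i − Δ_(i-1)) read
  1·m_0 + 4·m_1 + 1·m_2 = 6(Δ_1 - Δ_0) = 42
Natural end conditions: m_0 = m_2 = 0.
Solving the tridiagonal system: m_0 = 0, m_1 = 21/2, m_2 = 0.
On [2, 3], S'(x) = b_1 + 2c_1·(x - 2) + 3d_1·(x - 2)² with b_1 = Δ_1 - h_1(2m_1 + m_2)/6 = -5/2, c_1 = m_1/2 = 21/4, d_1 = (m_2 - m_1)/(6h_1) = -7/4. So S'(3) = 11/4.

2.7500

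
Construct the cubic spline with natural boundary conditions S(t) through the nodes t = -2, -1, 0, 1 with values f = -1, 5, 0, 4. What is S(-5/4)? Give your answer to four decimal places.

4.6594

With σ_i denoting the second derivative at x_i, h_i = 1, 1, 1, and Δ_i = (y_(i+1) − y_i)/h_i = 6, -5, 4:
  1·σ_0 + 4·σ_1 + 1·σ_2 = 6(Δ_1 - Δ_0) = -66
  1·σ_1 + 4·σ_2 + 1·σ_3 = 6(Δ_2 - Δ_1) = 54
Natural end conditions: σ_0 = σ_3 = 0.
Forward elimination and back-substitution give σ_0 = 0, σ_1 = -106/5, σ_2 = 94/5, σ_3 = 0.
On [-2, -1], S(t) = -1 + 143/15·(t + 2) + 0·(t + 2)² - 53/15·(t + 2)³.
With (t + 2) = 3/4: S(-5/4) = 1491/320.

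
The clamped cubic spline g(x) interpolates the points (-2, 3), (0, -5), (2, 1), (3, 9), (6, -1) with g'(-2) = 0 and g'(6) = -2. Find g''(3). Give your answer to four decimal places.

-11.8250

Put M_i = g'' at the i-th knot. Here h = (2, 2, 1, 3) and Δ = (-4, 3, 8, -10/3), so the interior equations h_(i-1)·M_(i-1) + 2(h_(i-1)+h_i)·M_i + h_i·M_(i+1) = 6(Δ_i − Δ_(i-1)) read
  2·M_0 + 8·M_1 + 2·M_2 = 6(Δ_1 - Δ_0) = 42
  2·M_1 + 6·M_2 + 1·M_3 = 6(Δ_2 - Δ_1) = 30
  1·M_2 + 8·M_3 + 3·M_4 = 6(Δ_3 - Δ_2) = -68
Clamped end conditions give two more equations: 2h_0·M_0 + h_0·M_1 = 6(Δ_0 - g'(-2)) = -24 and h_3·M_3 + 2h_3·M_4 = 6(g'(6) - Δ_3) = 8.
Solving the tridiagonal system: M_0 = -733/80, M_1 = 253/40, M_2 = 389/80, M_3 = -473/40, M_4 = 1739/240.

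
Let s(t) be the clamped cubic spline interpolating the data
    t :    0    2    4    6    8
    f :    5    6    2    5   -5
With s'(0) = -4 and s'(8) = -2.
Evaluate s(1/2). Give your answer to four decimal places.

4.0480

Let m_i = s''(x_i). Step sizes h_i = 2, 2, 2, 2; slopes of the chords Δ_i = (y_(i+1) - y_i)/h_i = 1/2, -2, 3/2, -5.
  2·m_0 + 8·m_1 + 2·m_2 = 6(Δ_1 - Δ_0) = -15
  2·m_1 + 8·m_2 + 2·m_3 = 6(Δ_2 - Δ_1) = 21
  2·m_2 + 8·m_3 + 2·m_4 = 6(Δ_3 - Δ_2) = -39
Clamped end conditions give two more equations: 2h_0·m_0 + h_0·m_1 = 6(Δ_0 - s'(0)) = 27 and h_3·m_3 + 2h_3·m_4 = 6(s'(8) - Δ_3) = 18.
Solving the tridiagonal system: m_0 = 271/28, m_1 = -41/7, m_2 = 25/4, m_3 = -121/14, m_4 = 247/28.
On [0, 2], s(t) = 5 - 4·t + 271/56·t² - 145/112·t³.
With t = 1/2: s(1/2) = 3627/896.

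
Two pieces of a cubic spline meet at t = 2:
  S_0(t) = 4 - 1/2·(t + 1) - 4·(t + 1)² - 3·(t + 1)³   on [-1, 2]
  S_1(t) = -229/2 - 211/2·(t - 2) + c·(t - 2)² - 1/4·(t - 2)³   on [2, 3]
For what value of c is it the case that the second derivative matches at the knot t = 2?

S_0''(t) = -8 - 18·(t + 1), so S_0''(2) = -62. On the right, S_1''(2) = 2c, so c = -31.

-31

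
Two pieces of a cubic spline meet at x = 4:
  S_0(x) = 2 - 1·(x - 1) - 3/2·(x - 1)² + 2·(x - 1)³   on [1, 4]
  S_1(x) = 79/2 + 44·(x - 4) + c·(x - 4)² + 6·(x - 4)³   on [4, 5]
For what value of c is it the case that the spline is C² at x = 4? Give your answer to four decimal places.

S_0''(x) = -3 + 12·(x - 1), so S_0''(4) = 33. On the right, S_1''(4) = 2c, so c = 33/2.

16.5000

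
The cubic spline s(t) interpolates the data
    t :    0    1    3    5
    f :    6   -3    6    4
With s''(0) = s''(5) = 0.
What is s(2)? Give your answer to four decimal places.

-0.5114

With m_i denoting the second derivative at x_i, h_i = 1, 2, 2, and Δ_i = (y_(i+1) − y_i)/h_i = -9, 9/2, -1:
  1·m_0 + 6·m_1 + 2·m_2 = 6(Δ_1 - Δ_0) = 81
  2·m_1 + 8·m_2 + 2·m_3 = 6(Δ_2 - Δ_1) = -33
Natural end conditions: m_0 = m_3 = 0.
Solving the tridiagonal system: m_0 = 0, m_1 = 357/22, m_2 = -90/11, m_3 = 0.
On [1, 3], s(t) = -3 - 79/22·(t - 1) + 357/44·(t - 1)² - 179/88·(t - 1)³.
With (t - 1) = 1: s(2) = -45/88.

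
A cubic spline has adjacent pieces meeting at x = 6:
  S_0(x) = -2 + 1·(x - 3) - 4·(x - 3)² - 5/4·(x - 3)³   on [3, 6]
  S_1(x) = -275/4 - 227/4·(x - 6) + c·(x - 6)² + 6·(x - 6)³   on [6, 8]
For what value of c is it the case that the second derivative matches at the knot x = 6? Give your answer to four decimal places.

-15.2500

S_0''(x) = -8 - 15/2·(x - 3), so S_0''(6) = -61/2. On the right, S_1''(6) = 2c, so c = -61/4.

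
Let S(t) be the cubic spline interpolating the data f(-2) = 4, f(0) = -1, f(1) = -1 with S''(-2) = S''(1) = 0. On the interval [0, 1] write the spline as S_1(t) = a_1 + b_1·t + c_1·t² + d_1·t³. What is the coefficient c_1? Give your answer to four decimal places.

1.2500

Write σ_i for S''(x_i). With h_i = 2, 1 and divided differences Δ_i = -5/2, 0, the continuity of S' gives the tridiagonal system
  2·σ_0 + 6·σ_1 + 1·σ_2 = 6(Δ_1 - Δ_0) = 15
Natural end conditions: σ_0 = σ_2 = 0.
Solving: σ_0 = 0, σ_1 = 5/2, σ_2 = 0.
On [0, 1], with S_1(t) = a_1 + b_1·t + c_1·t² + d_1·t³: c_1 = σ_1/2 = 5/4, d_1 = (σ_2 - σ_1)/(6h_1) = -5/12, b_1 = Δ_1 - h_1(2σ_1 + σ_2)/6 = -5/6.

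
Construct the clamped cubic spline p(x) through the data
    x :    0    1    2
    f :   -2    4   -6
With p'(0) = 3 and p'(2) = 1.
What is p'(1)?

-4

With M_i denoting the second derivative at x_i, h_i = 1, 1, and Δ_i = (y_(i+1) − y_i)/h_i = 6, -10:
  1·M_0 + 4·M_1 + 1·M_2 = 6(Δ_1 - Δ_0) = -96
Clamped end conditions give two more equations: 2h_0·M_0 + h_0·M_1 = 6(Δ_0 - p'(0)) = 18 and h_1·M_1 + 2h_1·M_2 = 6(p'(2) - Δ_1) = 66.
Solving: M_0 = 32, M_1 = -46, M_2 = 56.
On [1, 2], p'(x) = b_1 + 2c_1·(x - 1) + 3d_1·(x - 1)² with b_1 = Δ_1 - h_1(2M_1 + M_2)/6 = -4, c_1 = M_1/2 = -23, d_1 = (M_2 - M_1)/(6h_1) = 17. So p'(1) = -4.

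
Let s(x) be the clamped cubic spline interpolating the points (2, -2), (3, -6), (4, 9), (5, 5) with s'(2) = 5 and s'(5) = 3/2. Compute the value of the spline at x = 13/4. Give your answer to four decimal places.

-3.2078

Let M_i = s''(x_i). Step sizes h_i = 1, 1, 1; slopes of the chords Δ_i = (y_(i+1) - y_i)/h_i = -4, 15, -4.
  1·M_0 + 4·M_1 + 1·M_2 = 6(Δ_1 - Δ_0) = 114
  1·M_1 + 4·M_2 + 1·M_3 = 6(Δ_2 - Δ_1) = -114
Clamped end conditions give two more equations: 2h_0·M_0 + h_0·M_1 = 6(Δ_0 - s'(2)) = -54 and h_2·M_2 + 2h_2·M_3 = 6(s'(5) - Δ_2) = 33.
Forward elimination and back-substitution give M_0 = -821/15, M_1 = 832/15, M_2 = -797/15, M_3 = 646/15.
On [3, 4], s(x) = -6 + 161/30·(x - 3) + 416/15·(x - 3)² - 181/10·(x - 3)³.
With (x - 3) = 1/4: s(13/4) = -2053/640.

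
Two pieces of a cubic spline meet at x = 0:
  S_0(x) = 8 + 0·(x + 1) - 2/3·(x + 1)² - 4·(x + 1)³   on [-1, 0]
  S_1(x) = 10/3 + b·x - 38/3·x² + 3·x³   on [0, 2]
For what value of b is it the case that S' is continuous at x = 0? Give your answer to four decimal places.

-13.3333

S_0'(x) = 0 - 4/3·(x + 1) - 12·(x + 1)², so S_0'(0) = -40/3. On the right, S_1'(0) = b, so b = -40/3.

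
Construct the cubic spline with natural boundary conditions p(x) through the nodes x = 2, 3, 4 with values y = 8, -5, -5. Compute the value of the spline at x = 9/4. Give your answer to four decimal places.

With m_i denoting the second derivative at x_i, h_i = 1, 1, and Δ_i = (y_(i+1) − y_i)/h_i = -13, 0:
  1·m_0 + 4·m_1 + 1·m_2 = 6(Δ_1 - Δ_0) = 78
Natural end conditions: m_0 = m_2 = 0.
Solving the tridiagonal system: m_0 = 0, m_1 = 39/2, m_2 = 0.
On [2, 3], p(x) = 8 - 65/4·(x - 2) + 0·(x - 2)² + 13/4·(x - 2)³.
With (x - 2) = 1/4: p(9/4) = 1021/256.

3.9883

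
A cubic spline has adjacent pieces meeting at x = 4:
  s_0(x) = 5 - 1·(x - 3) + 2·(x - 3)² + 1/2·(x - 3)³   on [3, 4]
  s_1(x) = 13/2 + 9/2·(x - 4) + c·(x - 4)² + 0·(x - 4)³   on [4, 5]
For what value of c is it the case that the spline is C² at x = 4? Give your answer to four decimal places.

s_0''(x) = 4 + 3·(x - 3), so s_0''(4) = 7. On the right, s_1''(4) = 2c, so c = 7/2.

3.5000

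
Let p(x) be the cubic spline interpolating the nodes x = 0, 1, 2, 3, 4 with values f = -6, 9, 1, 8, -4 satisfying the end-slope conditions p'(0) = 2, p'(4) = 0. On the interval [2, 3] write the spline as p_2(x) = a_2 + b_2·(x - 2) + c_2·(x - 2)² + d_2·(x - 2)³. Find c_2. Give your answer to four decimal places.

Put M_i = p'' at the i-th knot. Here h = (1, 1, 1, 1) and Δ = (15, -8, 7, -12), so the interior equations h_(i-1)·M_(i-1) + 2(h_(i-1)+h_i)·M_i + h_i·M_(i+1) = 6(Δ_i − Δ_(i-1)) read
  1·M_0 + 4·M_1 + 1·M_2 = 6(Δ_1 - Δ_0) = -138
  1·M_1 + 4·M_2 + 1·M_3 = 6(Δ_2 - Δ_1) = 90
  1·M_2 + 4·M_3 + 1·M_4 = 6(Δ_3 - Δ_2) = -114
Clamped end conditions give two more equations: 2h_0·M_0 + h_0·M_1 = 6(Δ_0 - p'(0)) = 78 and h_3·M_3 + 2h_3·M_4 = 6(p'(4) - Δ_3) = 72.
Hence M_0 = 1007/14, M_1 = -461/7, M_2 = 107/2, M_3 = -407/7, M_4 = 911/14.
On [2, 3], with p_2(x) = a_2 + b_2·(x - 2) + c_2·(x - 2)² + d_2·(x - 2)³: c_2 = M_2/2 = 107/4, d_2 = (M_3 - M_2)/(6h_2) = -521/28, b_2 = Δ_2 - h_2(2M_2 + M_3)/6 = -8/7.

26.7500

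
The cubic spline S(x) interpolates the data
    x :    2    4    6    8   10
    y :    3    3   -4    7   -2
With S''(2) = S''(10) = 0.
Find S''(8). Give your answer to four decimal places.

-10.1518

Put M_i = S'' at the i-th knot. Here h = (2, 2, 2, 2) and Δ = (0, -7/2, 11/2, -9/2), so the interior equations h_(i-1)·M_(i-1) + 2(h_(i-1)+h_i)·M_i + h_i·M_(i+1) = 6(Δ_i − Δ_(i-1)) read
  2·M_0 + 8·M_1 + 2·M_2 = 6(Δ_1 - Δ_0) = -21
  2·M_1 + 8·M_2 + 2·M_3 = 6(Δ_2 - Δ_1) = 54
  2·M_2 + 8·M_3 + 2·M_4 = 6(Δ_3 - Δ_2) = -60
Natural end conditions: M_0 = M_4 = 0.
Hence M_0 = 0, M_1 = -591/112, M_2 = 297/28, M_3 = -1137/112, M_4 = 0.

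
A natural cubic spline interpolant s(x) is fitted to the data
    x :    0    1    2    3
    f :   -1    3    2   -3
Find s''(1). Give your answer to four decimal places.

-6.4000

With M_i denoting the second derivative at x_i, h_i = 1, 1, 1, and Δ_i = (y_(i+1) − y_i)/h_i = 4, -1, -5:
  1·M_0 + 4·M_1 + 1·M_2 = 6(Δ_1 - Δ_0) = -30
  1·M_1 + 4·M_2 + 1·M_3 = 6(Δ_2 - Δ_1) = -24
Natural end conditions: M_0 = M_3 = 0.
Forward elimination and back-substitution give M_0 = 0, M_1 = -32/5, M_2 = -22/5, M_3 = 0.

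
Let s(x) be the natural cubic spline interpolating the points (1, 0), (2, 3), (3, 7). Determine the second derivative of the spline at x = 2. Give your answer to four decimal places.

Let M_i = s''(x_i). Step sizes h_i = 1, 1; slopes of the chords Δ_i = (y_(i+1) - y_i)/h_i = 3, 4.
  1·M_0 + 4·M_1 + 1·M_2 = 6(Δ_1 - Δ_0) = 6
Natural end conditions: M_0 = M_2 = 0.
Forward elimination and back-substitution give M_0 = 0, M_1 = 3/2, M_2 = 0.

1.5000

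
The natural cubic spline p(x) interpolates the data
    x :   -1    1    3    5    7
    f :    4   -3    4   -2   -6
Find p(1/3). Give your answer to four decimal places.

With M_i denoting the second derivative at x_i, h_i = 2, 2, 2, 2, and Δ_i = (y_(i+1) − y_i)/h_i = -7/2, 7/2, -3, -2:
  2·M_0 + 8·M_1 + 2·M_2 = 6(Δ_1 - Δ_0) = 42
  2·M_1 + 8·M_2 + 2·M_3 = 6(Δ_2 - Δ_1) = -39
  2·M_2 + 8·M_3 + 2·M_4 = 6(Δ_3 - Δ_2) = 6
Natural end conditions: M_0 = M_4 = 0.
Forward elimination and back-substitution give M_0 = 0, M_1 = 99/14, M_2 = -51/7, M_3 = 18/7, M_4 = 0.
On [-1, 1], p(x) = 4 - 41/7·(x + 1) + 0·(x + 1)² + 33/56·(x + 1)³.
With (x + 1) = 4/3: p(1/3) = -152/63.

-2.4127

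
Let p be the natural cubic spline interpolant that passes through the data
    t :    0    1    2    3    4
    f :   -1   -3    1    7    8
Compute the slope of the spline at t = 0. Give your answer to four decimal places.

-3.3750

Put M_i = p'' at the i-th knot. Here h = (1, 1, 1, 1) and Δ = (-2, 4, 6, 1), so the interior equations h_(i-1)·M_(i-1) + 2(h_(i-1)+h_i)·M_i + h_i·M_(i+1) = 6(Δ_i − Δ_(i-1)) read
  1·M_0 + 4·M_1 + 1·M_2 = 6(Δ_1 - Δ_0) = 36
  1·M_1 + 4·M_2 + 1·M_3 = 6(Δ_2 - Δ_1) = 12
  1·M_2 + 4·M_3 + 1·M_4 = 6(Δ_3 - Δ_2) = -30
Natural end conditions: M_0 = M_4 = 0.
Forward elimination and back-substitution give M_0 = 0, M_1 = 33/4, M_2 = 3, M_3 = -33/4, M_4 = 0.
On [0, 1], p'(t) = b_0 + 2c_0·t + 3d_0·t² with b_0 = Δ_0 - h_0(2M_0 + M_1)/6 = -27/8, c_0 = M_0/2 = 0, d_0 = (M_1 - M_0)/(6h_0) = 11/8. So p'(0) = -27/8.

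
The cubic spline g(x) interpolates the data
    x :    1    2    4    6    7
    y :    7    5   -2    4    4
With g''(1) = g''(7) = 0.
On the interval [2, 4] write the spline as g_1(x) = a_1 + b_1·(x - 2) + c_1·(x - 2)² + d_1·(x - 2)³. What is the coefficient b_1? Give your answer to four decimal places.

-3.3000

Write m_i for g''(x_i). With h_i = 1, 2, 2, 1 and divided differences Δ_i = -2, -7/2, 3, 0, the continuity of g' gives the tridiagonal system
  1·m_0 + 6·m_1 + 2·m_2 = 6(Δ_1 - Δ_0) = -9
  2·m_1 + 8·m_2 + 2·m_3 = 6(Δ_2 - Δ_1) = 39
  2·m_2 + 6·m_3 + 1·m_4 = 6(Δ_3 - Δ_2) = -18
Natural end conditions: m_0 = m_4 = 0.
Solving the tridiagonal system: m_0 = 0, m_1 = -39/10, m_2 = 36/5, m_3 = -27/5, m_4 = 0.
On [2, 4], with g_1(x) = a_1 + b_1·(x - 2) + c_1·(x - 2)² + d_1·(x - 2)³: c_1 = m_1/2 = -39/20, d_1 = (m_2 - m_1)/(6h_1) = 37/40, b_1 = Δ_1 - h_1(2m_1 + m_2)/6 = -33/10.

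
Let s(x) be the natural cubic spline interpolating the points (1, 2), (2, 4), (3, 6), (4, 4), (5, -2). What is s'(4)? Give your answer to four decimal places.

Write M_i for s''(x_i). With h_i = 1, 1, 1, 1 and divided differences Δ_i = 2, 2, -2, -6, the continuity of s' gives the tridiagonal system
  1·M_0 + 4·M_1 + 1·M_2 = 6(Δ_1 - Δ_0) = 0
  1·M_1 + 4·M_2 + 1·M_3 = 6(Δ_2 - Δ_1) = -24
  1·M_2 + 4·M_3 + 1·M_4 = 6(Δ_3 - Δ_2) = -24
Natural end conditions: M_0 = M_4 = 0.
Hence M_0 = 0, M_1 = 9/7, M_2 = -36/7, M_3 = -33/7, M_4 = 0.
On [4, 5], s'(x) = b_3 + 2c_3·(x - 4) + 3d_3·(x - 4)² with b_3 = Δ_3 - h_3(2M_3 + M_4)/6 = -31/7, c_3 = M_3/2 = -33/14, d_3 = (M_4 - M_3)/(6h_3) = 11/14. So s'(4) = -31/7.

-4.4286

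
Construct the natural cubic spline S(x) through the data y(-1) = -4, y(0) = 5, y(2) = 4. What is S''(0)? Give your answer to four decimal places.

-9.5000

Write M_i for S''(x_i). With h_i = 1, 2 and divided differences Δ_i = 9, -1/2, the continuity of S' gives the tridiagonal system
  1·M_0 + 6·M_1 + 2·M_2 = 6(Δ_1 - Δ_0) = -57
Natural end conditions: M_0 = M_2 = 0.
Forward elimination and back-substitution give M_0 = 0, M_1 = -19/2, M_2 = 0.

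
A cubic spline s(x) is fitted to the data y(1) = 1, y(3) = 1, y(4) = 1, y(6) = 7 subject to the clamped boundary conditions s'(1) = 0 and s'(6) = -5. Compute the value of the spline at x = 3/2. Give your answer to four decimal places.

With σ_i denoting the second derivative at x_i, h_i = 2, 1, 2, and Δ_i = (y_(i+1) − y_i)/h_i = 0, 0, 3:
  2·σ_0 + 6·σ_1 + 1·σ_2 = 6(Δ_1 - Δ_0) = 0
  1·σ_1 + 6·σ_2 + 2·σ_3 = 6(Δ_2 - Δ_1) = 18
Clamped end conditions give two more equations: 2h_0·σ_0 + h_0·σ_1 = 6(Δ_0 - s'(1)) = 0 and h_2·σ_2 + 2h_2·σ_3 = 6(s'(6) - Δ_2) = -48.
Forward elimination and back-substitution give σ_0 = 7/8, σ_1 = -7/4, σ_2 = 35/4, σ_3 = -131/8.
On [1, 3], s(x) = 1 + 0·(x - 1) + 7/16·(x - 1)² - 7/32·(x - 1)³.
With (x - 1) = 1/2: s(3/2) = 277/256.

1.0820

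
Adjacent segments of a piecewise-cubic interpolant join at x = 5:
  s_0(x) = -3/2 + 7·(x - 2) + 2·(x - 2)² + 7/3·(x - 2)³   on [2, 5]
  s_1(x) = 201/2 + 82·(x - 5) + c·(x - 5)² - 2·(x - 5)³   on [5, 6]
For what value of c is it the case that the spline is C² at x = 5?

23

s_0''(x) = 4 + 14·(x - 2), so s_0''(5) = 46. On the right, s_1''(5) = 2c, so c = 23.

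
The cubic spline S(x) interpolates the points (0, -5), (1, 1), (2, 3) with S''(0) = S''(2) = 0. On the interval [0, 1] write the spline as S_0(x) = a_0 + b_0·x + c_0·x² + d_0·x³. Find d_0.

-1

Let m_i = S''(x_i). Step sizes h_i = 1, 1; slopes of the chords Δ_i = (y_(i+1) - y_i)/h_i = 6, 2.
  1·m_0 + 4·m_1 + 1·m_2 = 6(Δ_1 - Δ_0) = -24
Natural end conditions: m_0 = m_2 = 0.
Hence m_0 = 0, m_1 = -6, m_2 = 0.
On [0, 1], with S_0(x) = a_0 + b_0·x + c_0·x² + d_0·x³: c_0 = m_0/2 = 0, d_0 = (m_1 - m_0)/(6h_0) = -1, b_0 = Δ_0 - h_0(2m_0 + m_1)/6 = 7.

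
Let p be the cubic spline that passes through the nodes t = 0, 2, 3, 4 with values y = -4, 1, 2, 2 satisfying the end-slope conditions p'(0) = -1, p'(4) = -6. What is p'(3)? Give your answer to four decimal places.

1.7955

Put σ_i = p'' at the i-th knot. Here h = (2, 1, 1) and Δ = (5/2, 1, 0), so the interior equations h_(i-1)·σ_(i-1) + 2(h_(i-1)+h_i)·σ_i + h_i·σ_(i+1) = 6(Δ_i − Δ_(i-1)) read
  2·σ_0 + 6·σ_1 + 1·σ_2 = 6(Δ_1 - Δ_0) = -9
  1·σ_1 + 4·σ_2 + 1·σ_3 = 6(Δ_2 - Δ_1) = -6
Clamped end conditions give two more equations: 2h_0·σ_0 + h_0·σ_1 = 6(Δ_0 - p'(0)) = 21 and h_2·σ_2 + 2h_2·σ_3 = 6(p'(4) - Δ_2) = -36.
Hence σ_0 = 169/22, σ_1 = -107/22, σ_2 = 53/11, σ_3 = -449/22.
On [3, 4], p'(t) = b_2 + 2c_2·(t - 3) + 3d_2·(t - 3)² with b_2 = Δ_2 - h_2(2σ_2 + σ_3)/6 = 79/44, c_2 = σ_2/2 = 53/22, d_2 = (σ_3 - σ_2)/(6h_2) = -185/44. So p'(3) = 79/44.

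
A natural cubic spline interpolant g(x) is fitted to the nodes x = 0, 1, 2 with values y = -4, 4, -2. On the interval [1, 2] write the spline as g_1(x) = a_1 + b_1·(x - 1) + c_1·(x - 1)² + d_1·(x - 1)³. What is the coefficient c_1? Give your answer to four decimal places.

Let M_i = g''(x_i). Step sizes h_i = 1, 1; slopes of the chords Δ_i = (y_(i+1) - y_i)/h_i = 8, -6.
  1·M_0 + 4·M_1 + 1·M_2 = 6(Δ_1 - Δ_0) = -84
Natural end conditions: M_0 = M_2 = 0.
Solving: M_0 = 0, M_1 = -21, M_2 = 0.
On [1, 2], with g_1(x) = a_1 + b_1·(x - 1) + c_1·(x - 1)² + d_1·(x - 1)³: c_1 = M_1/2 = -21/2, d_1 = (M_2 - M_1)/(6h_1) = 7/2, b_1 = Δ_1 - h_1(2M_1 + M_2)/6 = 1.

-10.5000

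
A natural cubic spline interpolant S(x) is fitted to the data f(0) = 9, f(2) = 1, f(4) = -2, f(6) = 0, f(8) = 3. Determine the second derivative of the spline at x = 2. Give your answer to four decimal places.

Write M_i for S''(x_i). With h_i = 2, 2, 2, 2 and divided differences Δ_i = -4, -3/2, 1, 3/2, the continuity of S' gives the tridiagonal system
  2·M_0 + 8·M_1 + 2·M_2 = 6(Δ_1 - Δ_0) = 15
  2·M_1 + 8·M_2 + 2·M_3 = 6(Δ_2 - Δ_1) = 15
  2·M_2 + 8·M_3 + 2·M_4 = 6(Δ_3 - Δ_2) = 3
Natural end conditions: M_0 = M_4 = 0.
Solving: M_0 = 0, M_1 = 3/2, M_2 = 3/2, M_3 = 0, M_4 = 0.

1.5000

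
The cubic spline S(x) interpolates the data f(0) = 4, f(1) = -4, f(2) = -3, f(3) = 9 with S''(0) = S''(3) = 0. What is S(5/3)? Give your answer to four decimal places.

Put m_i = S'' at the i-th knot. Here h = (1, 1, 1) and Δ = (-8, 1, 12), so the interior equations h_(i-1)·m_(i-1) + 2(h_(i-1)+h_i)·m_i + h_i·m_(i+1) = 6(Δ_i − Δ_(i-1)) read
  1·m_0 + 4·m_1 + 1·m_2 = 6(Δ_1 - Δ_0) = 54
  1·m_1 + 4·m_2 + 1·m_3 = 6(Δ_2 - Δ_1) = 66
Natural end conditions: m_0 = m_3 = 0.
Forward elimination and back-substitution give m_0 = 0, m_1 = 10, m_2 = 14, m_3 = 0.
On [1, 2], S(x) = -4 - 14/3·(x - 1) + 5·(x - 1)² + 2/3·(x - 1)³.
With (x - 1) = 2/3: S(5/3) = -380/81.

-4.6914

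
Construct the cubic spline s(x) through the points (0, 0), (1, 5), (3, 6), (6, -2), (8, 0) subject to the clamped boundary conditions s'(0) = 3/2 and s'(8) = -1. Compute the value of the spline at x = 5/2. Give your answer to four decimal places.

7.1030

With M_i denoting the second derivative at x_i, h_i = 1, 2, 3, 2, and Δ_i = (y_(i+1) − y_i)/h_i = 5, 1/2, -8/3, 1:
  1·M_0 + 6·M_1 + 2·M_2 = 6(Δ_1 - Δ_0) = -27
  2·M_1 + 10·M_2 + 3·M_3 = 6(Δ_2 - Δ_1) = -19
  3·M_2 + 10·M_3 + 2·M_4 = 6(Δ_3 - Δ_2) = 22
Clamped end conditions give two more equations: 2h_0·M_0 + h_0·M_1 = 6(Δ_0 - s'(0)) = 21 and h_3·M_3 + 2h_3·M_4 = 6(s'(8) - Δ_3) = -12.
Forward elimination and back-substitution give M_0 = 3709/273, M_1 = -1685/273, M_2 = -485/273, M_3 = 337/91, M_4 = -883/182.
On [1, 3], s(x) = 5 + 2843/546·(x - 1) - 1685/546·(x - 1)² + 100/273·(x - 1)³.
With (x - 1) = 3/2: s(5/2) = 5171/728.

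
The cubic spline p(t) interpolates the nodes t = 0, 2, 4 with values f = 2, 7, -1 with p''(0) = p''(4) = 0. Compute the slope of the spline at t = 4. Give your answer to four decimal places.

Put M_i = p'' at the i-th knot. Here h = (2, 2) and Δ = (5/2, -4), so the interior equations h_(i-1)·M_(i-1) + 2(h_(i-1)+h_i)·M_i + h_i·M_(i+1) = 6(Δ_i − Δ_(i-1)) read
  2·M_0 + 8·M_1 + 2·M_2 = 6(Δ_1 - Δ_0) = -39
Natural end conditions: M_0 = M_2 = 0.
Hence M_0 = 0, M_1 = -39/8, M_2 = 0.
On [2, 4], p'(t) = b_1 + 2c_1·(t - 2) + 3d_1·(t - 2)² with b_1 = Δ_1 - h_1(2M_1 + M_2)/6 = -3/4, c_1 = M_1/2 = -39/16, d_1 = (M_2 - M_1)/(6h_1) = 13/32. So p'(4) = -45/8.

-5.6250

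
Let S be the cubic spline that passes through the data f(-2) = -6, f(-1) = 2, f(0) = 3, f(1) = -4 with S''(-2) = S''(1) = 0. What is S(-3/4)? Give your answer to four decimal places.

3.0781

Put m_i = S'' at the i-th knot. Here h = (1, 1, 1) and Δ = (8, 1, -7), so the interior equations h_(i-1)·m_(i-1) + 2(h_(i-1)+h_i)·m_i + h_i·m_(i+1) = 6(Δ_i − Δ_(i-1)) read
  1·m_0 + 4·m_1 + 1·m_2 = 6(Δ_1 - Δ_0) = -42
  1·m_1 + 4·m_2 + 1·m_3 = 6(Δ_2 - Δ_1) = -48
Natural end conditions: m_0 = m_3 = 0.
Forward elimination and back-substitution give m_0 = 0, m_1 = -8, m_2 = -10, m_3 = 0.
On [-1, 0], S(x) = 2 + 16/3·(x + 1) - 4·(x + 1)² - 1/3·(x + 1)³.
With (x + 1) = 1/4: S(-3/4) = 197/64.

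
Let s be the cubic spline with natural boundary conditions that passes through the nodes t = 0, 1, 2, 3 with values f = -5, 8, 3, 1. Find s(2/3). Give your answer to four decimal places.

5.5185

With M_i denoting the second derivative at x_i, h_i = 1, 1, 1, and Δ_i = (y_(i+1) − y_i)/h_i = 13, -5, -2:
  1·M_0 + 4·M_1 + 1·M_2 = 6(Δ_1 - Δ_0) = -108
  1·M_1 + 4·M_2 + 1·M_3 = 6(Δ_2 - Δ_1) = 18
Natural end conditions: M_0 = M_3 = 0.
Forward elimination and back-substitution give M_0 = 0, M_1 = -30, M_2 = 12, M_3 = 0.
On [0, 1], s(t) = -5 + 18·t + 0·t² - 5·t³.
With t = 2/3: s(2/3) = 149/27.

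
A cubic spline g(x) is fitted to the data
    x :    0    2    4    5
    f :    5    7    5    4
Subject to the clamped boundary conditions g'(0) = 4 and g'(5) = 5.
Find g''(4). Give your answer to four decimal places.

-3.4783

Let M_i = g''(x_i). Step sizes h_i = 2, 2, 1; slopes of the chords Δ_i = (y_(i+1) - y_i)/h_i = 1, -1, -1.
  2·M_0 + 8·M_1 + 2·M_2 = 6(Δ_1 - Δ_0) = -12
  2·M_1 + 6·M_2 + 1·M_3 = 6(Δ_2 - Δ_1) = 0
Clamped end conditions give two more equations: 2h_0·M_0 + h_0·M_1 = 6(Δ_0 - g'(0)) = -18 and h_2·M_2 + 2h_2·M_3 = 6(g'(5) - Δ_2) = 36.
Solving: M_0 = -110/23, M_1 = 13/23, M_2 = -80/23, M_3 = 454/23.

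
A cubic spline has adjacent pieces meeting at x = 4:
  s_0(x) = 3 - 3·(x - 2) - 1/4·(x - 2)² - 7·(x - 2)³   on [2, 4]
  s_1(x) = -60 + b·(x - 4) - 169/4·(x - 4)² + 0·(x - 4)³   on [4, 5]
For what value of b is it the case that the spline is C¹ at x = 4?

s_0'(x) = -3 - 1/2·(x - 2) - 21·(x - 2)², so s_0'(4) = -88. On the right, s_1'(4) = b, so b = -88.

-88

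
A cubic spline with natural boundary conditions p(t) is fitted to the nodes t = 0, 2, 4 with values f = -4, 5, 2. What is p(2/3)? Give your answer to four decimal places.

Write σ_i for p''(x_i). With h_i = 2, 2 and divided differences Δ_i = 9/2, -3/2, the continuity of p' gives the tridiagonal system
  2·σ_0 + 8·σ_1 + 2·σ_2 = 6(Δ_1 - Δ_0) = -36
Natural end conditions: σ_0 = σ_2 = 0.
Solving the tridiagonal system: σ_0 = 0, σ_1 = -9/2, σ_2 = 0.
On [0, 2], p(t) = -4 + 6·t + 0·t² - 3/8·t³.
With t = 2/3: p(2/3) = -1/9.

-0.1111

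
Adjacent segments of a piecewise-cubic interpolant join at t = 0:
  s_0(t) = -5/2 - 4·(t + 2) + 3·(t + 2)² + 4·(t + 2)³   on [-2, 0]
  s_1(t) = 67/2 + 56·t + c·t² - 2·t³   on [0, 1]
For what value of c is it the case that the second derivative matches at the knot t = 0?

27

s_0''(t) = 6 + 24·(t + 2), so s_0''(0) = 54. On the right, s_1''(0) = 2c, so c = 27.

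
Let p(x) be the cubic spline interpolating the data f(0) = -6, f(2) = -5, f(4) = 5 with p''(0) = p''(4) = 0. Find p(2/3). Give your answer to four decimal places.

With M_i denoting the second derivative at x_i, h_i = 2, 2, and Δ_i = (y_(i+1) − y_i)/h_i = 1/2, 5:
  2·M_0 + 8·M_1 + 2·M_2 = 6(Δ_1 - Δ_0) = 27
Natural end conditions: M_0 = M_2 = 0.
Forward elimination and back-substitution give M_0 = 0, M_1 = 27/8, M_2 = 0.
On [0, 2], p(x) = -6 - 5/8·x + 0·x² + 9/32·x³.
With x = 2/3: p(2/3) = -19/3.

-6.3333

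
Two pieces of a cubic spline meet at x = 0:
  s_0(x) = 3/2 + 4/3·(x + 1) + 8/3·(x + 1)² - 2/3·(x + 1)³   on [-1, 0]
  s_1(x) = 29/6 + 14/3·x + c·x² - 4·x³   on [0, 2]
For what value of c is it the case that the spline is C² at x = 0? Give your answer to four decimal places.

0.6667

s_0''(x) = 16/3 - 4·(x + 1), so s_0''(0) = 4/3. On the right, s_1''(0) = 2c, so c = 2/3.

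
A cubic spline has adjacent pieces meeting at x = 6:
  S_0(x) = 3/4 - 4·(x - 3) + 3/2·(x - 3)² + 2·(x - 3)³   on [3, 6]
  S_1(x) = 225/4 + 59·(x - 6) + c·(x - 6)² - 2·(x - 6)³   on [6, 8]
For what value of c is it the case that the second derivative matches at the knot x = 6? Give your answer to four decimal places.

S_0''(x) = 3 + 12·(x - 3), so S_0''(6) = 39. On the right, S_1''(6) = 2c, so c = 39/2.

19.5000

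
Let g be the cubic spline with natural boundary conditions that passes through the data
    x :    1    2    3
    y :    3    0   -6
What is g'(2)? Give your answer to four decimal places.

Write M_i for g''(x_i). With h_i = 1, 1 and divided differences Δ_i = -3, -6, the continuity of g' gives the tridiagonal system
  1·M_0 + 4·M_1 + 1·M_2 = 6(Δ_1 - Δ_0) = -18
Natural end conditions: M_0 = M_2 = 0.
Forward elimination and back-substitution give M_0 = 0, M_1 = -9/2, M_2 = 0.
On [2, 3], g'(x) = b_1 + 2c_1·(x - 2) + 3d_1·(x - 2)² with b_1 = Δ_1 - h_1(2M_1 + M_2)/6 = -9/2, c_1 = M_1/2 = -9/4, d_1 = (M_2 - M_1)/(6h_1) = 3/4. So g'(2) = -9/2.

-4.5000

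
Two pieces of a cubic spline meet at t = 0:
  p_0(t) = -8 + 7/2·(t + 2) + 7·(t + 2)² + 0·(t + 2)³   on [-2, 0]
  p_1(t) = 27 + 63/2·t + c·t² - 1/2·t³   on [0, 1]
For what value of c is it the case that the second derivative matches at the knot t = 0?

p_0''(t) = 14 + 0·(t + 2), so p_0''(0) = 14. On the right, p_1''(0) = 2c, so c = 7.

7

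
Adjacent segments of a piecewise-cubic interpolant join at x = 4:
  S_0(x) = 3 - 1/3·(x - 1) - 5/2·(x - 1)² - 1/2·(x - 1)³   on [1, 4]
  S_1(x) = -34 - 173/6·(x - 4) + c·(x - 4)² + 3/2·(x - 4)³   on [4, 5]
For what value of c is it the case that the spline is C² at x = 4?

S_0''(x) = -5 - 3·(x - 1), so S_0''(4) = -14. On the right, S_1''(4) = 2c, so c = -7.

-7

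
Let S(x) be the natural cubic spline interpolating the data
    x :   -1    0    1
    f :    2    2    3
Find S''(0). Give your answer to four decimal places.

1.5000

Let m_i = S''(x_i). Step sizes h_i = 1, 1; slopes of the chords Δ_i = (y_(i+1) - y_i)/h_i = 0, 1.
  1·m_0 + 4·m_1 + 1·m_2 = 6(Δ_1 - Δ_0) = 6
Natural end conditions: m_0 = m_2 = 0.
Solving: m_0 = 0, m_1 = 3/2, m_2 = 0.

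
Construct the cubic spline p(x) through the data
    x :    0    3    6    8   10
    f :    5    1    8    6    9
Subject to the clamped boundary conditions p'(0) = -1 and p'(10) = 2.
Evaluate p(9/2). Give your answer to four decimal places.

Write m_i for p''(x_i). With h_i = 3, 3, 2, 2 and divided differences Δ_i = -4/3, 7/3, -1, 3/2, the continuity of p' gives the tridiagonal system
  3·m_0 + 12·m_1 + 3·m_2 = 6(Δ_1 - Δ_0) = 22
  3·m_1 + 10·m_2 + 2·m_3 = 6(Δ_2 - Δ_1) = -20
  2·m_2 + 8·m_3 + 2·m_4 = 6(Δ_3 - Δ_2) = 15
Clamped end conditions give two more equations: 2h_0·m_0 + h_0·m_1 = 6(Δ_0 - p'(0)) = -2 and h_3·m_3 + 2h_3·m_4 = 6(p'(10) - Δ_3) = 3.
Forward elimination and back-substitution give m_0 = -271/140, m_1 = 673/210, m_2 = -71/20, m_3 = 103/35, m_4 = -101/140.
On [3, 6], p(x) = 1 + 253/280·(x - 3) + 673/420·(x - 3)² - 2837/7560·(x - 3)³.
With (x - 3) = 3/2: p(9/2) = 2103/448.

4.6942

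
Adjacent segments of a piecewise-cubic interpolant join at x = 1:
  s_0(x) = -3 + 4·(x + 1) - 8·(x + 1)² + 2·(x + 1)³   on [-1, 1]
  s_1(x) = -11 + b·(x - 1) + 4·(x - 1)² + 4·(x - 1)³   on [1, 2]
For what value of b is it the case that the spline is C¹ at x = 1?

-4

s_0'(x) = 4 - 16·(x + 1) + 6·(x + 1)², so s_0'(1) = -4. On the right, s_1'(1) = b, so b = -4.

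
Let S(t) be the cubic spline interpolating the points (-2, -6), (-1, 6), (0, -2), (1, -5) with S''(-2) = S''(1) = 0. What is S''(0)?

16

Put M_i = S'' at the i-th knot. Here h = (1, 1, 1) and Δ = (12, -8, -3), so the interior equations h_(i-1)·M_(i-1) + 2(h_(i-1)+h_i)·M_i + h_i·M_(i+1) = 6(Δ_i − Δ_(i-1)) read
  1·M_0 + 4·M_1 + 1·M_2 = 6(Δ_1 - Δ_0) = -120
  1·M_1 + 4·M_2 + 1·M_3 = 6(Δ_2 - Δ_1) = 30
Natural end conditions: M_0 = M_3 = 0.
Forward elimination and back-substitution give M_0 = 0, M_1 = -34, M_2 = 16, M_3 = 0.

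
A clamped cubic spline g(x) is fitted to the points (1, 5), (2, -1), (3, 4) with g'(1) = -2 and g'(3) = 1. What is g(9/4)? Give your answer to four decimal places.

-0.3359

Write M_i for g''(x_i). With h_i = 1, 1 and divided differences Δ_i = -6, 5, the continuity of g' gives the tridiagonal system
  1·M_0 + 4·M_1 + 1·M_2 = 6(Δ_1 - Δ_0) = 66
Clamped end conditions give two more equations: 2h_0·M_0 + h_0·M_1 = 6(Δ_0 - g'(1)) = -24 and h_1·M_1 + 2h_1·M_2 = 6(g'(3) - Δ_1) = -24.
Solving: M_0 = -27, M_1 = 30, M_2 = -27.
On [2, 3], g(x) = -1 - 1/2·(x - 2) + 15·(x - 2)² - 19/2·(x - 2)³.
With (x - 2) = 1/4: g(9/4) = -43/128.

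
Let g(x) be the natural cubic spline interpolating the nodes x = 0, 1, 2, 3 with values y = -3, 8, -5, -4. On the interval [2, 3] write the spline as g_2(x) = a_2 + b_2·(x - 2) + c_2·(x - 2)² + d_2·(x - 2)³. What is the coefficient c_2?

16

With M_i denoting the second derivative at x_i, h_i = 1, 1, 1, and Δ_i = (y_(i+1) − y_i)/h_i = 11, -13, 1:
  1·M_0 + 4·M_1 + 1·M_2 = 6(Δ_1 - Δ_0) = -144
  1·M_1 + 4·M_2 + 1·M_3 = 6(Δ_2 - Δ_1) = 84
Natural end conditions: M_0 = M_3 = 0.
Hence M_0 = 0, M_1 = -44, M_2 = 32, M_3 = 0.
On [2, 3], with g_2(x) = a_2 + b_2·(x - 2) + c_2·(x - 2)² + d_2·(x - 2)³: c_2 = M_2/2 = 16, d_2 = (M_3 - M_2)/(6h_2) = -16/3, b_2 = Δ_2 - h_2(2M_2 + M_3)/6 = -29/3.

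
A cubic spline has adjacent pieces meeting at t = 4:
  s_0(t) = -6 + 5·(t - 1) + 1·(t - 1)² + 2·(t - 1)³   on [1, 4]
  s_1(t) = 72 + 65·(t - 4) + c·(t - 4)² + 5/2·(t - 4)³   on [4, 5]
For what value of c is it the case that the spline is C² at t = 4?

19

s_0''(t) = 2 + 12·(t - 1), so s_0''(4) = 38. On the right, s_1''(4) = 2c, so c = 19.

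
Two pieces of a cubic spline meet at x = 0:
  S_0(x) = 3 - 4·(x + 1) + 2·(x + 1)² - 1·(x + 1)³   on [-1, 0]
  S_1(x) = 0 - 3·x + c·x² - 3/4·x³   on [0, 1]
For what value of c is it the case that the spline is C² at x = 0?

-1

S_0''(x) = 4 - 6·(x + 1), so S_0''(0) = -2. On the right, S_1''(0) = 2c, so c = -1.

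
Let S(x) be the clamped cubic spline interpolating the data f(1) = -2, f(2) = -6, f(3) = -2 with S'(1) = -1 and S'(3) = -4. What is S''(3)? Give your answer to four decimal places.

-37.5000

Let m_i = S''(x_i). Step sizes h_i = 1, 1; slopes of the chords Δ_i = (y_(i+1) - y_i)/h_i = -4, 4.
  1·m_0 + 4·m_1 + 1·m_2 = 6(Δ_1 - Δ_0) = 48
Clamped end conditions give two more equations: 2h_0·m_0 + h_0·m_1 = 6(Δ_0 - S'(1)) = -18 and h_1·m_1 + 2h_1·m_2 = 6(S'(3) - Δ_1) = -48.
Forward elimination and back-substitution give m_0 = -45/2, m_1 = 27, m_2 = -75/2.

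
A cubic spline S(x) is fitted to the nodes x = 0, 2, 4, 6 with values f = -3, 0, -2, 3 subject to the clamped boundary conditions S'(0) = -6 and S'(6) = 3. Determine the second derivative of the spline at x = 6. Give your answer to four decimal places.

-1.6000

Write M_i for S''(x_i). With h_i = 2, 2, 2 and divided differences Δ_i = 3/2, -1, 5/2, the continuity of S' gives the tridiagonal system
  2·M_0 + 8·M_1 + 2·M_2 = 6(Δ_1 - Δ_0) = -15
  2·M_1 + 8·M_2 + 2·M_3 = 6(Δ_2 - Δ_1) = 21
Clamped end conditions give two more equations: 2h_0·M_0 + h_0·M_1 = 6(Δ_0 - S'(0)) = 45 and h_2·M_2 + 2h_2·M_3 = 6(S'(6) - Δ_2) = 3.
Forward elimination and back-substitution give M_0 = 73/5, M_1 = -67/10, M_2 = 47/10, M_3 = -8/5.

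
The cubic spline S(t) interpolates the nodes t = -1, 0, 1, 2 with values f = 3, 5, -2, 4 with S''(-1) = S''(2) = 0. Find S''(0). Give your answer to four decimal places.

-19.6000

Write m_i for S''(x_i). With h_i = 1, 1, 1 and divided differences Δ_i = 2, -7, 6, the continuity of S' gives the tridiagonal system
  1·m_0 + 4·m_1 + 1·m_2 = 6(Δ_1 - Δ_0) = -54
  1·m_1 + 4·m_2 + 1·m_3 = 6(Δ_2 - Δ_1) = 78
Natural end conditions: m_0 = m_3 = 0.
Solving: m_0 = 0, m_1 = -98/5, m_2 = 122/5, m_3 = 0.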